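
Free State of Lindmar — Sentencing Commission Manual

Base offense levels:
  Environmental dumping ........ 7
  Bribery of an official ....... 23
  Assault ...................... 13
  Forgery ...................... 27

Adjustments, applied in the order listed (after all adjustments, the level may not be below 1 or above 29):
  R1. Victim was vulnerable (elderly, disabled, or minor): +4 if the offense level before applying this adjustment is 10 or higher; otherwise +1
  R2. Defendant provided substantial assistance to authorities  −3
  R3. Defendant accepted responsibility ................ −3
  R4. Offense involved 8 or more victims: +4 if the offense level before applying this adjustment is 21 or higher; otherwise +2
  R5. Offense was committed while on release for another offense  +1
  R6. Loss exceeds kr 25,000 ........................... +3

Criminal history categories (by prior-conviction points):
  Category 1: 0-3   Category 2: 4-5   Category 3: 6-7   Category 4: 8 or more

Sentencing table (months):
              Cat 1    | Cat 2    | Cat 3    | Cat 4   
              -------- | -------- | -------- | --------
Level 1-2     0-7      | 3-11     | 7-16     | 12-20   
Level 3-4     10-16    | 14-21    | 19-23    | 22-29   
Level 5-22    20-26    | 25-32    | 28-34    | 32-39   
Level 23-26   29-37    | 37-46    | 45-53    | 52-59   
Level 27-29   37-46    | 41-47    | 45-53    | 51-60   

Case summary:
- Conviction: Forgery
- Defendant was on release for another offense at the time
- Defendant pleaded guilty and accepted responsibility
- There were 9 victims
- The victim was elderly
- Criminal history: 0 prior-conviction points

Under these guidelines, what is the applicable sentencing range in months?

37-46 months

Base offense level for forgery: 27.
R1 applies (level before this adjustment is 27 ≥ 10, so +4): 27 + 4 = 31.
R2 does not apply.
R3 applies: 31 − 3 = 28.
R4 applies (level before this adjustment is 28 ≥ 21, so +4): 28 + 4 = 32.
R5 applies: 32 + 1 = 33.
R6 does not apply.
Level 33 exceeds the maximum of 29; capped at 29.
Final offense level: 29.
Criminal history: 0 prior points → Category 1 (0-3).
Level 29 falls in the 27-29 band.
Grid: Level 27-29 × Category 1 = 37-46 months.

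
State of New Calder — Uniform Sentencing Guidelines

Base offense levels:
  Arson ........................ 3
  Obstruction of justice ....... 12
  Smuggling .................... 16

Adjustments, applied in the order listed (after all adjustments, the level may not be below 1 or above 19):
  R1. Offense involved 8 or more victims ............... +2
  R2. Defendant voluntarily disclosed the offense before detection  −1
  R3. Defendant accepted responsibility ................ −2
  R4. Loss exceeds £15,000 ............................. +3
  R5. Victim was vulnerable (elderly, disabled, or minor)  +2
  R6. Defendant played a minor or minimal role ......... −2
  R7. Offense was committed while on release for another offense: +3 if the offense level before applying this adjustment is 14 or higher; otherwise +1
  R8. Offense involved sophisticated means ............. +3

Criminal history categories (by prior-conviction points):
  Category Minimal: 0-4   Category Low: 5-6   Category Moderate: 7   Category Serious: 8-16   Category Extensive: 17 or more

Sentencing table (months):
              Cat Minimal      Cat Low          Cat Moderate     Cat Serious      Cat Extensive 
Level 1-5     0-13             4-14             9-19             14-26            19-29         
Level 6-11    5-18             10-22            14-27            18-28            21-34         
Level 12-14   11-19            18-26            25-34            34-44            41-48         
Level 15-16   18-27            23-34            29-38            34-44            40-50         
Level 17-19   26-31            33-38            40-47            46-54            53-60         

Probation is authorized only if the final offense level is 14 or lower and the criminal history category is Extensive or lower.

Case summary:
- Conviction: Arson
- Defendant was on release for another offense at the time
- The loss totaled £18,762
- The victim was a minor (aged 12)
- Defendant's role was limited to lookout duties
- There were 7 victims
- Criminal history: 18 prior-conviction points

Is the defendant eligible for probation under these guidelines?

Yes

Base offense level for arson: 3.
R2 does not apply.
R4 applies: 3 + 3 = 6.
R5 applies: 6 + 2 = 8.
R6 applies: 8 − 2 = 6.
R7 applies (level before this adjustment is 6 < 14, so +1): 6 + 1 = 7.
R8 does not apply.
Final offense level: 7.
Criminal history: 18 prior points → Category Extensive (17+).
Level 7 falls in the 6-11 band.
Grid: Level 6-11 × Category Extensive = 21-34 months.
Probation check: level 7 ≤ 14 and category Extensive ≤ Extensive → eligible.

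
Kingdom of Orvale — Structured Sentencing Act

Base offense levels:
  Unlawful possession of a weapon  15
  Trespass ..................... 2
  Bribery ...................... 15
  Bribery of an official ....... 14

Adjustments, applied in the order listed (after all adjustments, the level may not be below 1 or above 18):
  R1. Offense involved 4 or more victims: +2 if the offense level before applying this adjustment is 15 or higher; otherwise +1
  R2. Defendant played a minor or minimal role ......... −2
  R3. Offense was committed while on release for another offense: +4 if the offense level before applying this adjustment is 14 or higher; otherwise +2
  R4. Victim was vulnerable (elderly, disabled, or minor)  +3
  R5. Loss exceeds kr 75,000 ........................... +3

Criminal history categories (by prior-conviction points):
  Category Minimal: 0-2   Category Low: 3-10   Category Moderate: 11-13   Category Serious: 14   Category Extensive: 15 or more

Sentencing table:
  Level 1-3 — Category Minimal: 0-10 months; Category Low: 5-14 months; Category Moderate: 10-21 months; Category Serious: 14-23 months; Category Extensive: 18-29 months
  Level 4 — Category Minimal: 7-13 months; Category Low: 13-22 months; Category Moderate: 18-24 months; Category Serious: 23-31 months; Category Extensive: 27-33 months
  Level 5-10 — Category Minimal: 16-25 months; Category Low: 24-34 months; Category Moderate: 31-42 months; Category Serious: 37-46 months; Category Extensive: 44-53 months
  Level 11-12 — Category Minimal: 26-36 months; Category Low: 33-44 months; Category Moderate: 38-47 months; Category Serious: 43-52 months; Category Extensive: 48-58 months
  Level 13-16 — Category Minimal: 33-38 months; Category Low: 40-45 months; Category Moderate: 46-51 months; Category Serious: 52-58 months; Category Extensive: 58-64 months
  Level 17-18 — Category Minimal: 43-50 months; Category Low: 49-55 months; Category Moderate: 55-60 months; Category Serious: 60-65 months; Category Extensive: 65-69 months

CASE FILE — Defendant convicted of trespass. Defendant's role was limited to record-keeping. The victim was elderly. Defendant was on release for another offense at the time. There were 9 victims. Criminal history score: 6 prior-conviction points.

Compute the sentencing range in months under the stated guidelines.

Base offense level for trespass: 2.
R1 applies (level before this adjustment is 2 < 15, so +1): 2 + 1 = 3.
R2 applies: 3 − 2 = 1.
R3 applies (level before this adjustment is 1 < 14, so +2): 1 + 2 = 3.
R4 applies: 3 + 3 = 6.
R5 does not apply.
Final offense level: 6.
Criminal history: 6 prior points → Category Low (3-10).
Level 6 falls in the 5-10 band.
Grid: Level 5-10 × Category Low = 24-34 months.

24-34 months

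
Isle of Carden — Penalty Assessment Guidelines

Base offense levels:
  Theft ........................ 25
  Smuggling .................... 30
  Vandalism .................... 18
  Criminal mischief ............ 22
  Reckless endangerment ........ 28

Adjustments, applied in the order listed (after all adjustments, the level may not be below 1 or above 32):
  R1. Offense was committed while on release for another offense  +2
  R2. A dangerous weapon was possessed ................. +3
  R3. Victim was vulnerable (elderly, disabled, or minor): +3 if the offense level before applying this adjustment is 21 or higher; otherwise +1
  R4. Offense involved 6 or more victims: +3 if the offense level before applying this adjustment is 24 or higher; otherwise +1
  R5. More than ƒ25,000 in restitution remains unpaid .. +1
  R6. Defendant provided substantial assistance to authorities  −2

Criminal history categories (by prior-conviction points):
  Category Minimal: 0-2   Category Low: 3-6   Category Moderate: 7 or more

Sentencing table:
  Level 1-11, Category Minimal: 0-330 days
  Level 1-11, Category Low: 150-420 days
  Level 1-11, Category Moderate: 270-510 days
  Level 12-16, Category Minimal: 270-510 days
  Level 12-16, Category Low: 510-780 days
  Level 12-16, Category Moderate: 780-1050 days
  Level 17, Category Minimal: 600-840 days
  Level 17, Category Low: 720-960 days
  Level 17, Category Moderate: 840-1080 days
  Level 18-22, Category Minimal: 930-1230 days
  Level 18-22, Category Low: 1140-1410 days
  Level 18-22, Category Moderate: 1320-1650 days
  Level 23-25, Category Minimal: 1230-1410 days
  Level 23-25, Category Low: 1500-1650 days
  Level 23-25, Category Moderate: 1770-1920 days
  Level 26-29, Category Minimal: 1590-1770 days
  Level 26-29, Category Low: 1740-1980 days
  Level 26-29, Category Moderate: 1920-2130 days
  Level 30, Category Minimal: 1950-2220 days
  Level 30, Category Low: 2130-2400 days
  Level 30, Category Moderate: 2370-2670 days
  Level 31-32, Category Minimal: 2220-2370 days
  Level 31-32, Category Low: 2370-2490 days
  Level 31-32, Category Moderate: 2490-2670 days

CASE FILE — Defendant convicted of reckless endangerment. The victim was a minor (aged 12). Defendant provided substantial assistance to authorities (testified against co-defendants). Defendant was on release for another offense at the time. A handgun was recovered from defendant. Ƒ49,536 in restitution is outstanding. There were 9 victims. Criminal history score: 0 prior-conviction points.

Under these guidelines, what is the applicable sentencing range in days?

Base offense level for reckless endangerment: 28.
R1 applies: 28 + 2 = 30.
R2 applies: 30 + 3 = 33.
R3 applies (level before this adjustment is 33 ≥ 21, so +3): 33 + 3 = 36.
R4 applies (level before this adjustment is 36 ≥ 24, so +3): 36 + 3 = 39.
R5 applies: 39 + 1 = 40.
R6 applies: 40 − 2 = 38.
Level 38 exceeds the maximum of 32; capped at 32.
Final offense level: 32.
Criminal history: 0 prior points → Category Minimal (0-2).
Level 32 falls in the 31-32 band.
Grid: Level 31-32 × Category Minimal = 2220-2370 days.

2220-2370 days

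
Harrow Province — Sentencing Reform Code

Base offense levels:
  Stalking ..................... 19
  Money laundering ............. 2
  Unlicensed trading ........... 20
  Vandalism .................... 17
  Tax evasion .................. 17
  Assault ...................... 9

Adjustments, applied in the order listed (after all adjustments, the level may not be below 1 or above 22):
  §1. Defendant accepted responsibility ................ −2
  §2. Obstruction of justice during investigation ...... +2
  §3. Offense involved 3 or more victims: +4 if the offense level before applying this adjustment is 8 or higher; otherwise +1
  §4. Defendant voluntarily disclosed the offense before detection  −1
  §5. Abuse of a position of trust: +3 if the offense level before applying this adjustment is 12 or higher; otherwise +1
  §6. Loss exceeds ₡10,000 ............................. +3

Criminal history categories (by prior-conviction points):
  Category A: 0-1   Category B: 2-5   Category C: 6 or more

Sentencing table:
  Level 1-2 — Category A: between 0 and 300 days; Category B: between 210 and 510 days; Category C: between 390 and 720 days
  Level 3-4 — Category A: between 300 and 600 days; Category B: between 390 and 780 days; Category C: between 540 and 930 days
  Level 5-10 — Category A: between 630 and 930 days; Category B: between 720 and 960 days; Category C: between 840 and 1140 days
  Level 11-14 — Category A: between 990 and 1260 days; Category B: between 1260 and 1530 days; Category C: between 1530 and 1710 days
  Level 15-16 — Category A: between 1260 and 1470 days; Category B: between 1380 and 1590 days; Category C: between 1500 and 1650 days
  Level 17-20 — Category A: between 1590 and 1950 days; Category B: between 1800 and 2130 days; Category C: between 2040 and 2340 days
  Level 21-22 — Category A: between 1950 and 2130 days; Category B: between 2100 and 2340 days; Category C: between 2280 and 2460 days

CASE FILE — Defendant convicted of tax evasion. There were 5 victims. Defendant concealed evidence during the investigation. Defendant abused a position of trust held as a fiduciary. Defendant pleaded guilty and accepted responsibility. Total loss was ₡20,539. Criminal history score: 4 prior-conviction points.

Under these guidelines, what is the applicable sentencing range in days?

Base offense level for tax evasion: 17.
§1 applies: 17 − 2 = 15.
§2 applies: 15 + 2 = 17.
§3 applies (level before this adjustment is 17 ≥ 8, so +4): 17 + 4 = 21.
§4 does not apply.
§5 applies (level before this adjustment is 21 ≥ 12, so +3): 21 + 3 = 24.
§6 applies: 24 + 3 = 27.
Level 27 exceeds the maximum of 22; capped at 22.
Final offense level: 22.
Criminal history: 4 prior points → Category B (2-5).
Level 22 falls in the 21-22 band.
Grid: Level 21-22 × Category B = 2100-2340 days.

2100-2340 days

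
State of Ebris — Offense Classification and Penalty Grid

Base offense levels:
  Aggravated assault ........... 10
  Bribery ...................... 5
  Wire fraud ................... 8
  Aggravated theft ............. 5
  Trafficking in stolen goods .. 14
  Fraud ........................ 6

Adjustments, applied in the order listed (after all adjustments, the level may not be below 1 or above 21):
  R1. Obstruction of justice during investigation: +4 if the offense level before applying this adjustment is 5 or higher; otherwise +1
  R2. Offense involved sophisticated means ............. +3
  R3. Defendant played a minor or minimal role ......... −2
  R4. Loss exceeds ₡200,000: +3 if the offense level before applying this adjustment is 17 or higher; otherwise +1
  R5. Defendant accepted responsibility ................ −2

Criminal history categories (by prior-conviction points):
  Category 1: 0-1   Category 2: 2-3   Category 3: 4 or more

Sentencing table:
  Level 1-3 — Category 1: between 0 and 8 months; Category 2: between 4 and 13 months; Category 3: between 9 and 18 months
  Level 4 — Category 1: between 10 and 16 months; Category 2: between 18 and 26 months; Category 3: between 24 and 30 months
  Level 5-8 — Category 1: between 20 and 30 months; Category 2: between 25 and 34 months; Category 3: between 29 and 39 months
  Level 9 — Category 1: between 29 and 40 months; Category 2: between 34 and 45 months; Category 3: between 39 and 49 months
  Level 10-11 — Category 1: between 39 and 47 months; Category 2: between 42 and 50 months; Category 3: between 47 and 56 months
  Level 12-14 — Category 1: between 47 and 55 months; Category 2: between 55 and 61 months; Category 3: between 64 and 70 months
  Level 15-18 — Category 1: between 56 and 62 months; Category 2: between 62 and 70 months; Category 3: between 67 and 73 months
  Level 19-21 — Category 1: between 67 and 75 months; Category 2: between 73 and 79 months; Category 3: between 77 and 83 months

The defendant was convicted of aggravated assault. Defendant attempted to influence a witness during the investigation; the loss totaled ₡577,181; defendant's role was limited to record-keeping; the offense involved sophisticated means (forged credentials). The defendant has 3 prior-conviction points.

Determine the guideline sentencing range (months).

Base offense level for aggravated assault: 10.
R1 applies (level before this adjustment is 10 ≥ 5, so +4): 10 + 4 = 14.
R2 applies: 14 + 3 = 17.
R3 applies: 17 − 2 = 15.
R4 applies (level before this adjustment is 15 < 17, so +1): 15 + 1 = 16.
R5 does not apply.
Final offense level: 16.
Criminal history: 3 prior points → Category 2 (2-3).
Level 16 falls in the 15-18 band.
Grid: Level 15-18 × Category 2 = 62-70 months.

62-70 months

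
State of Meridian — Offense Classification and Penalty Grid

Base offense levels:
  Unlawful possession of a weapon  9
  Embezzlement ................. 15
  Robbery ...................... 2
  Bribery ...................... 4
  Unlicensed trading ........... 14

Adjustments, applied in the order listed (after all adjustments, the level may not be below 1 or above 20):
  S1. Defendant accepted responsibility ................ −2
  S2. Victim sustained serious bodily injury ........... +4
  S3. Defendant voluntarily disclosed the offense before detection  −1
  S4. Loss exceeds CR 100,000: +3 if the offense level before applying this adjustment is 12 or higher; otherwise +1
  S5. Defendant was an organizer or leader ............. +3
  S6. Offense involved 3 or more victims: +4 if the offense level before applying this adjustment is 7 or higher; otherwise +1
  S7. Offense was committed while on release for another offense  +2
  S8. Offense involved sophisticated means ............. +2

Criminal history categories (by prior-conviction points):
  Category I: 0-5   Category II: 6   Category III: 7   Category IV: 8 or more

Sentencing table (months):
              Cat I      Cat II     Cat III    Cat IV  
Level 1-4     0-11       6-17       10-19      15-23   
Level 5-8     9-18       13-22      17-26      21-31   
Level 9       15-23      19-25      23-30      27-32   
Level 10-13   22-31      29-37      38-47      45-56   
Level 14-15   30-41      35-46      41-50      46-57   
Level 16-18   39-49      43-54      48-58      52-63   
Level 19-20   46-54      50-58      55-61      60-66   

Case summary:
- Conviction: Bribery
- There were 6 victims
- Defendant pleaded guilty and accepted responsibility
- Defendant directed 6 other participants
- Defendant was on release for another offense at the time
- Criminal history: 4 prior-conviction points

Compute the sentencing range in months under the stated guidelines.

Base offense level for bribery: 4.
S1 applies: 4 − 2 = 2.
S3 does not apply.
S4 does not apply.
S5 applies: 2 + 3 = 5.
S6 applies (level before this adjustment is 5 < 7, so +1): 5 + 1 = 6.
S7 applies: 6 + 2 = 8.
S8 does not apply.
Final offense level: 8.
Criminal history: 4 prior points → Category I (0-5).
Level 8 falls in the 5-8 band.
Grid: Level 5-8 × Category I = 9-18 months.

9-18 months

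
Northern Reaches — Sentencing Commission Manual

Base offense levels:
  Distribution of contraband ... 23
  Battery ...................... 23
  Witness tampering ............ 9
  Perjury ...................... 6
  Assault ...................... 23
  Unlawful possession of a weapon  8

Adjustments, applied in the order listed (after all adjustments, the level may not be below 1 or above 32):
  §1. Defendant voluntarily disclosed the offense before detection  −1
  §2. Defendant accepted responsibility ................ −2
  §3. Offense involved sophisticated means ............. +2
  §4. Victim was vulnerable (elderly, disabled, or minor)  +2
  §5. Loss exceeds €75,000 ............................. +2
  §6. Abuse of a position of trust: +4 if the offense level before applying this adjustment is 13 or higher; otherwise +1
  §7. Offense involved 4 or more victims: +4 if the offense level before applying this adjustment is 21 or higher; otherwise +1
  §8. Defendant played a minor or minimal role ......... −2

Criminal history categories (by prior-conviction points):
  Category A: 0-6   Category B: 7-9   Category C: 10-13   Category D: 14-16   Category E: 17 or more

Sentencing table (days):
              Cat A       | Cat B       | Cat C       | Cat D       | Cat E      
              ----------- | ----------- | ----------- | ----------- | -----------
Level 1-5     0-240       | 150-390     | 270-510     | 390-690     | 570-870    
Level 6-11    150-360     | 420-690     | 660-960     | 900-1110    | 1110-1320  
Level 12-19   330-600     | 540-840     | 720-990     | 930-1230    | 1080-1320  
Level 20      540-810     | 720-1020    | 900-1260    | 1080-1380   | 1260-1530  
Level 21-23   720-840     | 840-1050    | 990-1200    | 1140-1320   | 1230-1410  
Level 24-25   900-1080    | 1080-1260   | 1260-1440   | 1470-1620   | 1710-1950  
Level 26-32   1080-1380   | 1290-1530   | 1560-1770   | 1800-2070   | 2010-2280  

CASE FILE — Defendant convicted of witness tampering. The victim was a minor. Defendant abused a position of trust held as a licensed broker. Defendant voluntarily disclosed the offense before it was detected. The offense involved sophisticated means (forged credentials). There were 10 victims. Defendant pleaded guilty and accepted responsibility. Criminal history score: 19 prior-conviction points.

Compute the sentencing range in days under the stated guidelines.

1080-1320 days

Base offense level for witness tampering: 9.
§1 applies: 9 − 1 = 8.
§2 applies: 8 − 2 = 6.
§3 applies: 6 + 2 = 8.
§4 applies: 8 + 2 = 10.
§5 does not apply.
§6 applies (level before this adjustment is 10 < 13, so +1): 10 + 1 = 11.
§7 applies (level before this adjustment is 11 < 21, so +1): 11 + 1 = 12.
Final offense level: 12.
Criminal history: 19 prior points → Category E (17+).
Level 12 falls in the 12-19 band.
Grid: Level 12-19 × Category E = 1080-1320 days.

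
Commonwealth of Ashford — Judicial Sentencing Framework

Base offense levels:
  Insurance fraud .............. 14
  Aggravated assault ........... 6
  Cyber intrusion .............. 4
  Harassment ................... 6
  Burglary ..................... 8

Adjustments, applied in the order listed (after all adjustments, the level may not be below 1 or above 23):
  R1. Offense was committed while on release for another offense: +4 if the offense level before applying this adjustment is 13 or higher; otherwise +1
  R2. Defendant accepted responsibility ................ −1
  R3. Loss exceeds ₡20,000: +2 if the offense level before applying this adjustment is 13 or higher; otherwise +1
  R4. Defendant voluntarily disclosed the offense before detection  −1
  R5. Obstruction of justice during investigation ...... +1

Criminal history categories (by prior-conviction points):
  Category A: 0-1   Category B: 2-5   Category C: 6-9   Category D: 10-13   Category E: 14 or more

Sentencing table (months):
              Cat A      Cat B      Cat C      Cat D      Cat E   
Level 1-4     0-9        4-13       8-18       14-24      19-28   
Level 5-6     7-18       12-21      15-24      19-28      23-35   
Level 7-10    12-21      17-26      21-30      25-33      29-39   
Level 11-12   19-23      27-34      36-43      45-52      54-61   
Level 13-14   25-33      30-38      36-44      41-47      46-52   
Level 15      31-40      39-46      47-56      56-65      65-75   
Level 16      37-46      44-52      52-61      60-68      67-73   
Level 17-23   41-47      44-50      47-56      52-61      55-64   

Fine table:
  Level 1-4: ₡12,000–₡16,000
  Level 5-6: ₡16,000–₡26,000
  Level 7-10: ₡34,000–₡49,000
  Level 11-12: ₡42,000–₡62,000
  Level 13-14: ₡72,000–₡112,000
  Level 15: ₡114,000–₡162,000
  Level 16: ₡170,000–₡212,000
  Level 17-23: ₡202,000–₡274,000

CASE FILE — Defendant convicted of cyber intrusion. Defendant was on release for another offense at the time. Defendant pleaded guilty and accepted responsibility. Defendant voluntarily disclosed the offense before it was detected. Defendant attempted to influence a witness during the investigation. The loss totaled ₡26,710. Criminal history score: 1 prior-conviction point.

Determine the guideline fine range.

₡16,000–₡26,000

Base offense level for cyber intrusion: 4.
R1 applies (level before this adjustment is 4 < 13, so +1): 4 + 1 = 5.
R2 applies: 5 − 1 = 4.
R3 applies (level before this adjustment is 4 < 13, so +1): 4 + 1 = 5.
R4 applies: 5 − 1 = 4.
R5 applies: 4 + 1 = 5.
Final offense level: 5.
Level 5 falls in the 5-6 band.
Fine table: Level 5-6 → ₡16,000–₡26,000.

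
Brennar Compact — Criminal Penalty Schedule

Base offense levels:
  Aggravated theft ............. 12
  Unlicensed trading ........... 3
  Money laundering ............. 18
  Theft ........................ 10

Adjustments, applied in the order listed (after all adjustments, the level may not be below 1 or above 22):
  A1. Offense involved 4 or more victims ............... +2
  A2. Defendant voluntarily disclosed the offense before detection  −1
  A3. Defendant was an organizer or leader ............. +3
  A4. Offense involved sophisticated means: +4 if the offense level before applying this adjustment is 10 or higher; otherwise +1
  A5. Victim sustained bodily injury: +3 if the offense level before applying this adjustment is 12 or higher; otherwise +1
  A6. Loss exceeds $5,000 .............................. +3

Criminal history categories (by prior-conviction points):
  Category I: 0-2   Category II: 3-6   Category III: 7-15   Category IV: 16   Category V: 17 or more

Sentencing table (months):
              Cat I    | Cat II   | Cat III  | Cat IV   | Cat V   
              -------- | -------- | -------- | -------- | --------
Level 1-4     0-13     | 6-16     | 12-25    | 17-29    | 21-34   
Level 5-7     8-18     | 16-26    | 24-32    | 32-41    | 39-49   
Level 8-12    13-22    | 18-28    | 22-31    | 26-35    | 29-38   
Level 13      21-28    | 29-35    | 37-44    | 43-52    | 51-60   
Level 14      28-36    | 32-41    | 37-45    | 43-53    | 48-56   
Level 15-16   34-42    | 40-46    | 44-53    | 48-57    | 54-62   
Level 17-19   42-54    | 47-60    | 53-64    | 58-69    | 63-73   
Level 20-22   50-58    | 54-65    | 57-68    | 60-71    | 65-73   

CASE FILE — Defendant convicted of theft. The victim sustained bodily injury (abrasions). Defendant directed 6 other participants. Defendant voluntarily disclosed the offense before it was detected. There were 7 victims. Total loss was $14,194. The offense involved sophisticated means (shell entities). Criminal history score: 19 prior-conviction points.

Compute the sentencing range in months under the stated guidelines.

65-73 months

Base offense level for theft: 10.
A1 applies: 10 + 2 = 12.
A2 applies: 12 − 1 = 11.
A3 applies: 11 + 3 = 14.
A4 applies (level before this adjustment is 14 ≥ 10, so +4): 14 + 4 = 18.
A5 applies (level before this adjustment is 18 ≥ 12, so +3): 18 + 3 = 21.
A6 applies: 21 + 3 = 24.
Level 24 exceeds the maximum of 22; capped at 22.
Final offense level: 22.
Criminal history: 19 prior points → Category V (17+).
Level 22 falls in the 20-22 band.
Grid: Level 20-22 × Category V = 65-73 months.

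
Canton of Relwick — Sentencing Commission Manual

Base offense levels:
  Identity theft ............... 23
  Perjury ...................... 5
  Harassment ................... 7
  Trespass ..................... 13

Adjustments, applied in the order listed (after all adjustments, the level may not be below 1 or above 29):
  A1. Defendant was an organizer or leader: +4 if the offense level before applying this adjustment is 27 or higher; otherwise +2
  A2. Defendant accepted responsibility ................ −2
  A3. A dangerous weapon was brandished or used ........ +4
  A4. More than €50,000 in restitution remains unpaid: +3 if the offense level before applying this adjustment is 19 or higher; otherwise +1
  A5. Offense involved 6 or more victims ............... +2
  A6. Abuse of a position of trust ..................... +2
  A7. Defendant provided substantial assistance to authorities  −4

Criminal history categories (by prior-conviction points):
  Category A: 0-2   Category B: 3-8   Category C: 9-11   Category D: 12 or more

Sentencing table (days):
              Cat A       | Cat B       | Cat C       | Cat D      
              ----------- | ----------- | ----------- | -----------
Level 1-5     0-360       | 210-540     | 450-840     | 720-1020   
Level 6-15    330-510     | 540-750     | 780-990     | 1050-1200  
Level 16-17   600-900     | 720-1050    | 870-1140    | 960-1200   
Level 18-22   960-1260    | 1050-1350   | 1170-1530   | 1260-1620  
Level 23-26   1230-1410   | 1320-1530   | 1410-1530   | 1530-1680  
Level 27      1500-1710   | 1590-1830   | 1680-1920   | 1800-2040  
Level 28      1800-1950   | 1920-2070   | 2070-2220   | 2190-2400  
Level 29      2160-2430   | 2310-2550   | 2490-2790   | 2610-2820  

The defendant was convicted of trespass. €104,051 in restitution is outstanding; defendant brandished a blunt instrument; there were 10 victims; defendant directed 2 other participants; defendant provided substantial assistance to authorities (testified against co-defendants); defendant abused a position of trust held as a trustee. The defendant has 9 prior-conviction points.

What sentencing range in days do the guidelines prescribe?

1170-1530 days

Base offense level for trespass: 13.
A1 applies (level before this adjustment is 13 < 27, so +2): 13 + 2 = 15.
A2 does not apply.
A3 applies: 15 + 4 = 19.
A4 applies (level before this adjustment is 19 ≥ 19, so +3): 19 + 3 = 22.
A5 applies: 22 + 2 = 24.
A6 applies: 24 + 2 = 26.
A7 applies: 26 − 4 = 22.
Final offense level: 22.
Criminal history: 9 prior points → Category C (9-11).
Level 22 falls in the 18-22 band.
Grid: Level 18-22 × Category C = 1170-1530 days.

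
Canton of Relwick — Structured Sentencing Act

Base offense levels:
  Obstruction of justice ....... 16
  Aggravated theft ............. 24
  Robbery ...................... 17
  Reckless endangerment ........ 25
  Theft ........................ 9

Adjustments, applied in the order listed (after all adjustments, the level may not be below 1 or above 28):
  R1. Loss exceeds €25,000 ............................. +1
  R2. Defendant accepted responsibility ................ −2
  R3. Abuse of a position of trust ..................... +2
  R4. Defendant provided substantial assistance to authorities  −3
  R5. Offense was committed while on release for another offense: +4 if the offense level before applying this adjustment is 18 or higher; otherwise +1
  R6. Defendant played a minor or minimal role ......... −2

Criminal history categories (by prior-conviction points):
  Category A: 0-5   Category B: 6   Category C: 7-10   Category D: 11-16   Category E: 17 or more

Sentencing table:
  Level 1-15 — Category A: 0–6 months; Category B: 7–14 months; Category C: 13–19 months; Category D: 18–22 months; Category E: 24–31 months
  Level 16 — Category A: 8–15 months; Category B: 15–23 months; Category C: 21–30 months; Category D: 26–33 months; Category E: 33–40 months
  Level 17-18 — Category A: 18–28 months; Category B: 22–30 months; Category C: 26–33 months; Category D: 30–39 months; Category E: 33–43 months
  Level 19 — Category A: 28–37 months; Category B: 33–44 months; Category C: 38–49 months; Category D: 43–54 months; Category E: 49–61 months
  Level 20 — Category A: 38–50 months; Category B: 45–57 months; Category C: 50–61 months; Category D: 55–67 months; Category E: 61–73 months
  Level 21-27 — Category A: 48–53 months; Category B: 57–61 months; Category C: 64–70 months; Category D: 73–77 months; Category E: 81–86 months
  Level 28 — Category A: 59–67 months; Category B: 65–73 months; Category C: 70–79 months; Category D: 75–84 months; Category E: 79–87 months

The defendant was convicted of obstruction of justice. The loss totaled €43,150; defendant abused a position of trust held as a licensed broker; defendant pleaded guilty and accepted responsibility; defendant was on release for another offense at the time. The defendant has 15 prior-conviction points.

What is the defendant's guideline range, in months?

30-39 months

Base offense level for obstruction of justice: 16.
R1 applies: 16 + 1 = 17.
R2 applies: 17 − 2 = 15.
R3 applies: 15 + 2 = 17.
R4 does not apply.
R5 applies (level before this adjustment is 17 < 18, so +1): 17 + 1 = 18.
Final offense level: 18.
Criminal history: 15 prior points → Category D (11-16).
Level 18 falls in the 17-18 band.
Grid: Level 17-18 × Category D = 30-39 months.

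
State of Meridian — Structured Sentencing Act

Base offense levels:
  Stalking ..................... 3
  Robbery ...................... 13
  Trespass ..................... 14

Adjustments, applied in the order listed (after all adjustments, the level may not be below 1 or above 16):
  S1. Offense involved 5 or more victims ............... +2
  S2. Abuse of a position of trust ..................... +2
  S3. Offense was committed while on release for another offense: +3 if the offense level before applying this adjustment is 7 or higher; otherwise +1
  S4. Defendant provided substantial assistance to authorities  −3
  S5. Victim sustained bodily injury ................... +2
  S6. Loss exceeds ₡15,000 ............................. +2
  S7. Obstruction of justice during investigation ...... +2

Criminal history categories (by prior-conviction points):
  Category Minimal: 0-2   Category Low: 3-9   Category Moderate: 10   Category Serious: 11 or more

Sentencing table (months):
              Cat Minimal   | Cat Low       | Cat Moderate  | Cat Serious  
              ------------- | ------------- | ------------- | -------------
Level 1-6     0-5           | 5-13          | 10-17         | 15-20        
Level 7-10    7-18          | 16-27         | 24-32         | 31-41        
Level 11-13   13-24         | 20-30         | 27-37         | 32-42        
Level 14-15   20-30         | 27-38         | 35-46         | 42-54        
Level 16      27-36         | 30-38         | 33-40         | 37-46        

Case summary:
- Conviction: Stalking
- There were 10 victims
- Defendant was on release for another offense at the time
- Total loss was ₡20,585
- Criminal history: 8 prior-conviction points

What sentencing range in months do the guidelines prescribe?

16-27 months

Base offense level for stalking: 3.
S1 applies: 3 + 2 = 5.
S3 applies (level before this adjustment is 5 < 7, so +1): 5 + 1 = 6.
S4 does not apply.
S5 does not apply.
S6 applies: 6 + 2 = 8.
S7 does not apply.
Final offense level: 8.
Criminal history: 8 prior points → Category Low (3-9).
Level 8 falls in the 7-10 band.
Grid: Level 7-10 × Category Low = 16-27 months.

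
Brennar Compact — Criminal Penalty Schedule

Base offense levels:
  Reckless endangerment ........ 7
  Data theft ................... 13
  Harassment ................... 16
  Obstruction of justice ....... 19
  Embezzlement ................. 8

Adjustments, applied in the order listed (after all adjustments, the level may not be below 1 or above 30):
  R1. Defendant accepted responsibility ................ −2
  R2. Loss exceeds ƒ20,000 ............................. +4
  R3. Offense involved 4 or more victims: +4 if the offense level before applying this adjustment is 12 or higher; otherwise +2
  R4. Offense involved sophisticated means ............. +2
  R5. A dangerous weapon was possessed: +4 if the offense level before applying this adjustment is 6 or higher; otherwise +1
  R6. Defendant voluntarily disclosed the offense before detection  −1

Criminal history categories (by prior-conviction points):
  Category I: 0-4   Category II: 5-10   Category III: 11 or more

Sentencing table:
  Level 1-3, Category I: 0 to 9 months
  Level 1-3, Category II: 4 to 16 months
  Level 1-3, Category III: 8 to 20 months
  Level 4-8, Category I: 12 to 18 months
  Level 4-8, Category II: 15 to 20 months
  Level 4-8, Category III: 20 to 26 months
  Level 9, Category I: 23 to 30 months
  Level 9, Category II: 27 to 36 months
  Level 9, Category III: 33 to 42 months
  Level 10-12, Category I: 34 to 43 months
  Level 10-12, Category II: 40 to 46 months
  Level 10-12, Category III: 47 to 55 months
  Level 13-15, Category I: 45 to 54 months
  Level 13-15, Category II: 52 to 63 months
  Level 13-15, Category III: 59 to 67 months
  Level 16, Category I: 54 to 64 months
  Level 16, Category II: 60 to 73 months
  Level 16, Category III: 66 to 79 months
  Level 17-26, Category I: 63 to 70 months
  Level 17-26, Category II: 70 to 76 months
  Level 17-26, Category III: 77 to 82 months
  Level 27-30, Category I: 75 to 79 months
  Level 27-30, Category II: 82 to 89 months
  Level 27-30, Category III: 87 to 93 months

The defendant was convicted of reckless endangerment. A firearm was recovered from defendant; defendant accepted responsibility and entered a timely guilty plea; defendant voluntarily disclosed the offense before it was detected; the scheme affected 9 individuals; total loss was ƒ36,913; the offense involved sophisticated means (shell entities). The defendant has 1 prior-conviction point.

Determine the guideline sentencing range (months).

Base offense level for reckless endangerment: 7.
R1 applies: 7 − 2 = 5.
R2 applies: 5 + 4 = 9.
R3 applies (level before this adjustment is 9 < 12, so +2): 9 + 2 = 11.
R4 applies: 11 + 2 = 13.
R5 applies (level before this adjustment is 13 ≥ 6, so +4): 13 + 4 = 17.
R6 applies: 17 − 1 = 16.
Final offense level: 16.
Criminal history: 1 prior point → Category I (0-4).
Level 16 falls in the 16 band.
Grid: Level 16 × Category I = 54-64 months.

54-64 months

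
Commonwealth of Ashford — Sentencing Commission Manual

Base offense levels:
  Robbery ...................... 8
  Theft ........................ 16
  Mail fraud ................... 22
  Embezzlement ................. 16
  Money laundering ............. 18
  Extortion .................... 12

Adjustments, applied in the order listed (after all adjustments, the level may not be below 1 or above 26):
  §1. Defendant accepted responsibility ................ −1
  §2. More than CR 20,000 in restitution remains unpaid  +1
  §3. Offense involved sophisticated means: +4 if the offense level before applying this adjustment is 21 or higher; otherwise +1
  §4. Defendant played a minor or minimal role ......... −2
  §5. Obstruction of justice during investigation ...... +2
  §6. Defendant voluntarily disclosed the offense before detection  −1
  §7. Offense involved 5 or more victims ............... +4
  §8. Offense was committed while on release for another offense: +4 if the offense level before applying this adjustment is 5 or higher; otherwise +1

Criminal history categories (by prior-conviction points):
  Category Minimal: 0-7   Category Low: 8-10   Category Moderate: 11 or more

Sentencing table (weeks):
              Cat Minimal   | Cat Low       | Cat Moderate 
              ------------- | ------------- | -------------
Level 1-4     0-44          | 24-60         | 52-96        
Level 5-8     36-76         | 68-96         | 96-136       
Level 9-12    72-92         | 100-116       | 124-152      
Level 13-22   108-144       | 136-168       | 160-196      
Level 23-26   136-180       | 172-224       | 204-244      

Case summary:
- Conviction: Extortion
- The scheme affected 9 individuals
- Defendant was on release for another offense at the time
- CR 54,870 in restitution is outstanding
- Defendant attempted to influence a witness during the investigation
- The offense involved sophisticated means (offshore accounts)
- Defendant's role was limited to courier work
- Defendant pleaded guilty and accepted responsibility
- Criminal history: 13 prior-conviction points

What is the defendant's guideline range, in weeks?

Base offense level for extortion: 12.
§1 applies: 12 − 1 = 11.
§2 applies: 11 + 1 = 12.
§3 applies (level before this adjustment is 12 < 21, so +1): 12 + 1 = 13.
§4 applies: 13 − 2 = 11.
§5 applies: 11 + 2 = 13.
§7 applies: 13 + 4 = 17.
§8 applies (level before this adjustment is 17 ≥ 5, so +4): 17 + 4 = 21.
Final offense level: 21.
Criminal history: 13 prior points → Category Moderate (11+).
Level 21 falls in the 13-22 band.
Grid: Level 13-22 × Category Moderate = 160-196 weeks.

160-196 weeks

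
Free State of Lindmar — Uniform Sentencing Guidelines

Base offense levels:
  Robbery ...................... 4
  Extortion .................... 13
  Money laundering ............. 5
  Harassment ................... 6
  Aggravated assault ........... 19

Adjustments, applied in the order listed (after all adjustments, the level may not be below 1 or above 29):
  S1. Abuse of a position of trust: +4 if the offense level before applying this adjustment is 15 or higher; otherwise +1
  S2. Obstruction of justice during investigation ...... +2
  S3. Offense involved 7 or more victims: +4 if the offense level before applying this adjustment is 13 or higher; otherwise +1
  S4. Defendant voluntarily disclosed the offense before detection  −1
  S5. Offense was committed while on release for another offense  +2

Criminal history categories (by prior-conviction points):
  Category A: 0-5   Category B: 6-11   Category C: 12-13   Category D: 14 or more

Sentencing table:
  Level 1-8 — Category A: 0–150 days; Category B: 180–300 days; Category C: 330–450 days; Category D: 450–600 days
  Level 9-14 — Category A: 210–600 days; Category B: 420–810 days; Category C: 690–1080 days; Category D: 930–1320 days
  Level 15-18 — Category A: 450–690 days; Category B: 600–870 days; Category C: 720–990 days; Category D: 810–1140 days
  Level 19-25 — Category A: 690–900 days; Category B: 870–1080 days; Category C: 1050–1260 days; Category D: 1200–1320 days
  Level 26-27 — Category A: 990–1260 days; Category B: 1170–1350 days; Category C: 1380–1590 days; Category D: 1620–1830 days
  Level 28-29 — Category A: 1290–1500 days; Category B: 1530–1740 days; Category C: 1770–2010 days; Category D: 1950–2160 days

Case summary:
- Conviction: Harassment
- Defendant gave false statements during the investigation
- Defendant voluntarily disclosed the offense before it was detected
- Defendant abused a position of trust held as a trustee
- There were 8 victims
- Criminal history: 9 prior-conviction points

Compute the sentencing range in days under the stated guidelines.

Base offense level for harassment: 6.
S1 applies (level before this adjustment is 6 < 15, so +1): 6 + 1 = 7.
S2 applies: 7 + 2 = 9.
S3 applies (level before this adjustment is 9 < 13, so +1): 9 + 1 = 10.
S4 applies: 10 − 1 = 9.
Final offense level: 9.
Criminal history: 9 prior points → Category B (6-11).
Level 9 falls in the 9-14 band.
Grid: Level 9-14 × Category B = 420-810 days.

420-810 days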